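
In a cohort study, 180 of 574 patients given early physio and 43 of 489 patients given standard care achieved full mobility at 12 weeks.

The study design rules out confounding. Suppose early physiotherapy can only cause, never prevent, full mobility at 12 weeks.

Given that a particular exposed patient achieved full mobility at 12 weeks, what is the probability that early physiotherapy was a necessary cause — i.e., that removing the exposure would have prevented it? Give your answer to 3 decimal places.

p₁ = P(outcome | exposed) = 180/574 = 0.31359
p₀ = P(outcome | unexposed) = 43/489 = 0.087935
Under exogeneity and monotonicity, PN = (p₁ − p₀) / p₁.
PN = (0.31359 − 0.087935) / 0.31359 = 0.22565 / 0.31359 ≈ 0.7196

PN ≈ 0.720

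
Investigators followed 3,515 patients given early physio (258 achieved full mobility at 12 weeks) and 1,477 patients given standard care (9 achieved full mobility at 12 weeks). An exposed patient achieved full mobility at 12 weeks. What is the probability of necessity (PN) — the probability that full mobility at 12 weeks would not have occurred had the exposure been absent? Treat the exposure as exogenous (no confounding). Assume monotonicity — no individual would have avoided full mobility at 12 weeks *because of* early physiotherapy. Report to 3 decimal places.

p₁ = P(outcome | exposed) = 258/3515 = 0.0734
p₀ = P(outcome | unexposed) = 9/1477 = 0.0060934
Under exogeneity and monotonicity, PN = (p₁ − p₀) / p₁.
PN = (0.0734 − 0.0060934) / 0.0734 = 0.067306 / 0.0734 ≈ 0.9170

PN ≈ 0.917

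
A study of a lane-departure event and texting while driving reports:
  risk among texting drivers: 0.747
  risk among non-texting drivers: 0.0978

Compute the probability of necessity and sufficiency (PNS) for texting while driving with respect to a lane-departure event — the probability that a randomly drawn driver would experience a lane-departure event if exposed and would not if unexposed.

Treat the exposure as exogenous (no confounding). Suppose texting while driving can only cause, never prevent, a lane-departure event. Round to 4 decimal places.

Let p₁ = 0.747, p₀ = 0.0978.
Under exogeneity and monotonicity, PNS = p₁ − p₀.
PNS = 0.747 − 0.0978 = 0.6492

PNS ≈ 0.6492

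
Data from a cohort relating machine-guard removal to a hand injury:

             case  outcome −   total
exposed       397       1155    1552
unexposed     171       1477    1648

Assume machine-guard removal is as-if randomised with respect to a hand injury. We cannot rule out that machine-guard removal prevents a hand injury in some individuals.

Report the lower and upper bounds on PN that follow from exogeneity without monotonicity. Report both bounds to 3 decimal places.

0.594 ≤ PN ≤ 1.000

p₁ = P(outcome | exposed) = 397/1552 = 0.2558
p₀ = P(outcome | unexposed) = 171/1648 = 0.10376
Under exogeneity alone the bounds on PN are max{0,(p₁−p₀)/p₁} ≤ PN ≤ min{1,(1−p₀)/p₁}.
  lower = (p₁ − p₀)/p₁ = 0.15204 / 0.2558 ≈ 0.5944
  upper = min{1, (1 − p₀)/p₁} = 0.89624 / 0.2558 ≈ 3.5037 → capped at 1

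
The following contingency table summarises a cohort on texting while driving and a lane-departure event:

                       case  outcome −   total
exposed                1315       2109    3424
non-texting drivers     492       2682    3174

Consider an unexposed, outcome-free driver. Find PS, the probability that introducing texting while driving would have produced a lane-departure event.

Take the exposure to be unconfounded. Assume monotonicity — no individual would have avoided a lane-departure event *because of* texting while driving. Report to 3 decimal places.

p₁ = P(outcome | exposed) = 1315/3424 = 0.38405
p₀ = P(outcome | unexposed) = 492/3174 = 0.15501
Under exogeneity and monotonicity, PS = (p₁ − p₀)/(1 − p₀).
PS = (0.38405 − 0.15501) / 0.84499 ≈ 0.2711

PS ≈ 0.271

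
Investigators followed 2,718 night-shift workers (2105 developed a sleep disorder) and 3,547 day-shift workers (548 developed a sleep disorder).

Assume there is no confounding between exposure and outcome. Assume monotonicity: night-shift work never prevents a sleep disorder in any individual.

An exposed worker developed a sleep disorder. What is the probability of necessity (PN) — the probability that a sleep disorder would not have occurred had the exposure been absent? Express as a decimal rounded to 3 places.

p₁ = P(outcome | exposed) = 2105/2718 = 0.77447
p₀ = P(outcome | unexposed) = 548/3547 = 0.1545
Under exogeneity and monotonicity, PN = (p₁ − p₀) / p₁.
PN = (0.77447 − 0.1545) / 0.77447 = 0.61997 / 0.77447 ≈ 0.8005

PN ≈ 0.801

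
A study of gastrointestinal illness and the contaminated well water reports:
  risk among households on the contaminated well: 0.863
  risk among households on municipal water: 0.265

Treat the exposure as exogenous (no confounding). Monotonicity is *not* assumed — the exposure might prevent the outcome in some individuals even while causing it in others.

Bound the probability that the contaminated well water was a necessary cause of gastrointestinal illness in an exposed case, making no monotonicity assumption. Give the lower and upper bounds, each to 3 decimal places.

0.693 ≤ PN ≤ 0.852

Let p₁ = 0.863, p₀ = 0.265.
Under exogeneity alone the bounds on PN are max{0,(p₁−p₀)/p₁} ≤ PN ≤ min{1,(1−p₀)/p₁}.
  lower = (p₁ − p₀)/p₁ = 0.598 / 0.863 ≈ 0.6929
  upper = min{1, (1 − p₀)/p₁} = 0.735 / 0.863 ≈ 0.8517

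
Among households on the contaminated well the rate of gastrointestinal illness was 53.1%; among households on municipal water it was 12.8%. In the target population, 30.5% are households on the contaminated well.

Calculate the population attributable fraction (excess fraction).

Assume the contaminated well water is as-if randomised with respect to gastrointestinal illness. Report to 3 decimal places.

PAF ≈ 0.490

p₁ = 0.531, p₀ = 0.128.
Overall risk P(Y=1) = π·p₁ + (1−π)·p₀ = 0.305×0.531 + 0.695×0.128 = 0.25091.
Under exogeneity, PAF = [P(Y=1) − p₀] / P(Y=1).
PAF = (0.25091 − 0.128) / 0.25091 ≈ 0.4899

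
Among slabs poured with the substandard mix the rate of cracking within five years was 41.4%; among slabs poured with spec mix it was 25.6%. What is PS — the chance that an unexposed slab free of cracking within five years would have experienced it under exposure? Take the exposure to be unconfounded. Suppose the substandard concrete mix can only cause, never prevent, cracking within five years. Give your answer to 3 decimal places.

p₁ = 0.414, p₀ = 0.256.
Under exogeneity and monotonicity, PS = (p₁ − p₀) / (1 − p₀).
PS = (0.414 − 0.256) / (1 − 0.256) = 0.158 / 0.744 ≈ 0.2124

PS ≈ 0.212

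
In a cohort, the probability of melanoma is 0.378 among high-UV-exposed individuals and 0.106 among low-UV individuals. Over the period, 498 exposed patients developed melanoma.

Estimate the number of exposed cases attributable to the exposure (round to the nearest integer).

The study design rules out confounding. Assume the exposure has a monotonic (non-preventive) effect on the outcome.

about 358 cases

Let p₁ = 0.378, p₀ = 0.106.
PN = (p₁ − p₀)/p₁ = (0.378 − 0.106) / 0.378 ≈ 0.71958.
Attributable cases ≈ PN × (exposed cases) = 0.71958 × 498 ≈ 358.35.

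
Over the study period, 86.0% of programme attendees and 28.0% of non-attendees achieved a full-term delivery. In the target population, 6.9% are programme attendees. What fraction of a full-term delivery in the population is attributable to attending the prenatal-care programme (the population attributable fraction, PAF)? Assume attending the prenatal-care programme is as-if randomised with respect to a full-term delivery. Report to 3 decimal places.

PAF ≈ 0.125

p₁ = 0.86, p₀ = 0.28.
Overall risk P(Y=1) = π·p₁ + (1−π)·p₀ = 0.069×0.86 + 0.931×0.28 = 0.32002.
Under exogeneity, PAF = [P(Y=1) − p₀] / P(Y=1).
PAF = (0.32002 − 0.28) / 0.32002 ≈ 0.1251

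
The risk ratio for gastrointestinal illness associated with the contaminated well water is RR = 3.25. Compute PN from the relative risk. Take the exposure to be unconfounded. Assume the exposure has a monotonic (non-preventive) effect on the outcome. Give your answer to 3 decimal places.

Under exogeneity and monotonicity, PN = (RR − 1) / RR = 1 − 1/RR.
PN = (3.25 − 1) / 3.25 = 2.25 / 3.25 ≈ 0.6923

PN ≈ 0.692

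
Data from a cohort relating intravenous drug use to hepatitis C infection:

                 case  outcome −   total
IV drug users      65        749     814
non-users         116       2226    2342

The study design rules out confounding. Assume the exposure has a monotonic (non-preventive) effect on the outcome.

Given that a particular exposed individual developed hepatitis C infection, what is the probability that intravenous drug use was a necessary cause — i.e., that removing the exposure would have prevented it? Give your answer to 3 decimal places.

p₁ = P(outcome | exposed) = 65/814 = 0.079853
p₀ = P(outcome | unexposed) = 116/2342 = 0.04953
Under exogeneity and monotonicity, PN = (p₁ − p₀)/p₁.
PN = (0.079853 − 0.04953) / 0.079853 ≈ 0.3797

PN ≈ 0.380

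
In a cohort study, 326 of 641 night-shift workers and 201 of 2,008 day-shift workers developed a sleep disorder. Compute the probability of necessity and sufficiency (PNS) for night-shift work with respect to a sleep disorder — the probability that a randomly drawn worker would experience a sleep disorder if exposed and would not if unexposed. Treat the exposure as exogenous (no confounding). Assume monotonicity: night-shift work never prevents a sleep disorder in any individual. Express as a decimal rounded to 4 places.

PNS ≈ 0.4085

p₁ = P(outcome | exposed) = 326/641 = 0.50858
p₀ = P(outcome | unexposed) = 201/2008 = 0.1001
Under exogeneity and monotonicity, PNS = p₁ − p₀.
PNS = 0.50858 − 0.1001 = 0.40848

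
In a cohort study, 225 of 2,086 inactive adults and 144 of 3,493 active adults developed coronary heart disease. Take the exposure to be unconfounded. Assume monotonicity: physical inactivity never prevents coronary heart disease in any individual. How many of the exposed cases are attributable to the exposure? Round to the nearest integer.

p₁ = P(outcome | exposed) = 225/2086 = 0.10786
p₀ = P(outcome | unexposed) = 144/3493 = 0.041225
PN = (p₁ − p₀)/p₁ = (0.10786 − 0.041225) / 0.10786 ≈ 0.61780.
Attributable cases ≈ PN × (exposed cases) = 0.61780 × 225 ≈ 139.00.

about 139 cases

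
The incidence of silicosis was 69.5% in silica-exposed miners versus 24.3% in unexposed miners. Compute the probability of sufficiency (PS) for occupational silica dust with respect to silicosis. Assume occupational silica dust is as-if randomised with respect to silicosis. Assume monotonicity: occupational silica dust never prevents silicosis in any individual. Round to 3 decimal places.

PS ≈ 0.597

p₁ = 0.695, p₀ = 0.243.
Under exogeneity and monotonicity, PS = (p₁ − p₀) / (1 − p₀).
PS = (0.695 − 0.243) / (1 − 0.243) = 0.452 / 0.757 ≈ 0.5971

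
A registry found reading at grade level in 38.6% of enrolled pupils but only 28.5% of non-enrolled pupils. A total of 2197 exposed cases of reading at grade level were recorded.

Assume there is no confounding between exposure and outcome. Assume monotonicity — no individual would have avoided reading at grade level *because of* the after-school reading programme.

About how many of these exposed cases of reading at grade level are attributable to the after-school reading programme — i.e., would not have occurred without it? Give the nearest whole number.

p₁ = 0.386, p₀ = 0.285.
PN = (p₁ − p₀)/p₁ = (0.386 − 0.285) / 0.386 ≈ 0.26166.
Attributable cases ≈ PN × (exposed cases) = 0.26166 × 2197 ≈ 574.86.

about 575 cases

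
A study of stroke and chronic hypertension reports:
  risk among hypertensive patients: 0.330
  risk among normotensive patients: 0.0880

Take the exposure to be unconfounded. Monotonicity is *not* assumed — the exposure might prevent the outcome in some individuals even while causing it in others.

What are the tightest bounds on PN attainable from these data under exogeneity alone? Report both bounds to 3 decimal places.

0.733 ≤ PN ≤ 1.000

Let p₁ = 0.33, p₀ = 0.088.
Under exogeneity alone the bounds on PN are max{0,(p₁−p₀)/p₁} ≤ PN ≤ min{1,(1−p₀)/p₁}.
  lower = (p₁ − p₀)/p₁ = 0.242 / 0.33 ≈ 0.7333
  upper = min{1, (1 − p₀)/p₁} = 0.912 / 0.33 ≈ 2.7636 → capped at 1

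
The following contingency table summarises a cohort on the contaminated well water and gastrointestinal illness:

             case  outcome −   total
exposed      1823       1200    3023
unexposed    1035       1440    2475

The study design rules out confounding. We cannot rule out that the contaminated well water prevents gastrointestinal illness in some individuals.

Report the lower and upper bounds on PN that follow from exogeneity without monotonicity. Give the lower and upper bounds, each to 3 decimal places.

0.307 ≤ PN ≤ 0.965

p₁ = P(outcome | exposed) = 1823/3023 = 0.60304
p₀ = P(outcome | unexposed) = 1035/2475 = 0.41818
Under exogeneity alone the bounds on PN are max{0,(p₁−p₀)/p₁} ≤ PN ≤ min{1,(1−p₀)/p₁}.
  lower = (p₁ − p₀)/p₁ = 0.18486 / 0.60304 ≈ 0.3065
  upper = min{1, (1 − p₀)/p₁} = 0.58182 / 0.60304 ≈ 0.9648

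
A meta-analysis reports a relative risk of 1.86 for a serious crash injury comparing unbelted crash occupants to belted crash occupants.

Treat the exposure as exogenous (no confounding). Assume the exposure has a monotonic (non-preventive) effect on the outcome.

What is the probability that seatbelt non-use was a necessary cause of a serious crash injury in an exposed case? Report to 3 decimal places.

PN ≈ 0.462

Under exogeneity and monotonicity, PN = (RR − 1) / RR = 1 − 1/RR.
PN = (1.86 − 1) / 1.86 = 0.86 / 1.86 ≈ 0.4624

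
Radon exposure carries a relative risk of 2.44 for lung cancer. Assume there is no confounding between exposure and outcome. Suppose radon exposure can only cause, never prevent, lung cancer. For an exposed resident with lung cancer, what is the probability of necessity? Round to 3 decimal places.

Under exogeneity and monotonicity, PN = (RR − 1) / RR = 1 − 1/RR.
PN = (2.44 − 1) / 2.44 = 1.44 / 2.44 ≈ 0.5902

PN ≈ 0.590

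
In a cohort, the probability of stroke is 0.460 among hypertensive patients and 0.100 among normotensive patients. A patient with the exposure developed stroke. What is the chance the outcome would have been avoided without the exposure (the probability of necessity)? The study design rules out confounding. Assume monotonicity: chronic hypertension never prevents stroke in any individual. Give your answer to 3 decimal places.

Let p₁ = 0.46, p₀ = 0.1.
Under exogeneity and monotonicity, PN = (p₁ − p₀) / p₁.
PN = (0.46 − 0.1) / 0.46 = 0.36 / 0.46 ≈ 0.7826

PN ≈ 0.783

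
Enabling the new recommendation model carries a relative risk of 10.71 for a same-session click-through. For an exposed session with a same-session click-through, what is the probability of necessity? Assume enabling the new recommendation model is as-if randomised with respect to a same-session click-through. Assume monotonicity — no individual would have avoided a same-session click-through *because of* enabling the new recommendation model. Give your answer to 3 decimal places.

Under exogeneity and monotonicity, PN = (RR − 1) / RR = 1 − 1/RR.
PN = (10.71 − 1) / 10.71 = 9.71 / 10.71 ≈ 0.9066

PN ≈ 0.907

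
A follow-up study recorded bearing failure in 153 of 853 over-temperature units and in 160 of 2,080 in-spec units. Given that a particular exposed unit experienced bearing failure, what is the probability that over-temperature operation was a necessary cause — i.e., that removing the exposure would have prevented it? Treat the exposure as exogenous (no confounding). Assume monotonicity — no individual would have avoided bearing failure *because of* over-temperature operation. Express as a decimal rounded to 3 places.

p₁ = P(outcome | exposed) = 153/853 = 0.17937
p₀ = P(outcome | unexposed) = 160/2080 = 0.076923
Under exogeneity and monotonicity, PN = (p₁ − p₀) / p₁.
PN = (0.17937 − 0.076923) / 0.17937 = 0.10244 / 0.17937 ≈ 0.5711

PN ≈ 0.571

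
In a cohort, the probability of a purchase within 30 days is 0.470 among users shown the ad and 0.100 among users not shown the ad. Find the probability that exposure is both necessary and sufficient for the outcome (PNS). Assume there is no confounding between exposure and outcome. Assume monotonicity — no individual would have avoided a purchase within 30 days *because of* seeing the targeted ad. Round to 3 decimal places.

Let p₁ = 0.47, p₀ = 0.1.
Under exogeneity and monotonicity, PNS = p₁ − p₀.
PNS = 0.47 − 0.1 = 0.37

PNS ≈ 0.370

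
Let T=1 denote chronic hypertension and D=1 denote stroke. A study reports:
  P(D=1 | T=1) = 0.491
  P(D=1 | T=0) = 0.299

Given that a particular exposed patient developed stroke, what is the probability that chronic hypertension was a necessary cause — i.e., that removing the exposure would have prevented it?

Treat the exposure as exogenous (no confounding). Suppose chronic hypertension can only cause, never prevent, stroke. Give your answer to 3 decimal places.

Let p₁ = 0.491, p₀ = 0.299.
Under exogeneity and monotonicity, PN = (p₁ − p₀) / p₁.
PN = (0.491 − 0.299) / 0.491 = 0.192 / 0.491 ≈ 0.3910

PN ≈ 0.391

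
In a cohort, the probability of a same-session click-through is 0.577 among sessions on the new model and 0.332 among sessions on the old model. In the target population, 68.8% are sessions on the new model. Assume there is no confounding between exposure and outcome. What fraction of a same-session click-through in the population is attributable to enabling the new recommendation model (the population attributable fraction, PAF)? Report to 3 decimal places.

Let p₁ = 0.577, p₀ = 0.332.
Overall risk P(Y=1) = π·p₁ + (1−π)·p₀ = 0.688×0.577 + 0.312×0.332 = 0.50056.
Under exogeneity, PAF = [P(Y=1) − p₀] / P(Y=1).
PAF = (0.50056 − 0.332) / 0.50056 ≈ 0.3367

PAF ≈ 0.337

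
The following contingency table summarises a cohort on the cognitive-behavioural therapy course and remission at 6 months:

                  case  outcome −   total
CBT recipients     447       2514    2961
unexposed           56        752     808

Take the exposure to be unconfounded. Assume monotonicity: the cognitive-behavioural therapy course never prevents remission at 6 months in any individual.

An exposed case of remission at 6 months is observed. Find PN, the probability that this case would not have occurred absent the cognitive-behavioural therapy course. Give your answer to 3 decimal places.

PN ≈ 0.541

p₁ = P(outcome | exposed) = 447/2961 = 0.15096
p₀ = P(outcome | unexposed) = 56/808 = 0.069307
Under exogeneity and monotonicity, PN = (p₁ − p₀) / p₁.
PN = (0.15096 − 0.069307) / 0.15096 = 0.081656 / 0.15096 ≈ 0.5409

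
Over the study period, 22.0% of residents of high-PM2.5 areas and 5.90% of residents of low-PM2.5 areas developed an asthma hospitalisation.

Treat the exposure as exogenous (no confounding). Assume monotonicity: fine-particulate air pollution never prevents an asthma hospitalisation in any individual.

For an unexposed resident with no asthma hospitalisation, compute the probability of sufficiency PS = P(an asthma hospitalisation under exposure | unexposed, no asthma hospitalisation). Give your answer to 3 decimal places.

p₁ = 0.22, p₀ = 0.059.
Under exogeneity and monotonicity, PS = (p₁ − p₀) / (1 − p₀).
PS = (0.22 − 0.059) / (1 − 0.059) = 0.161 / 0.941 ≈ 0.1711

PS ≈ 0.171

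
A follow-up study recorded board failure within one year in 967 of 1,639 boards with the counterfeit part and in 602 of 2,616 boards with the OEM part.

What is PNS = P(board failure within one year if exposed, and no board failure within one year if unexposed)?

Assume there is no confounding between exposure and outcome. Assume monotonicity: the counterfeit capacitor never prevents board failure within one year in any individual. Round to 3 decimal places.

p₁ = P(outcome | exposed) = 967/1639 = 0.58999
p₀ = P(outcome | unexposed) = 602/2616 = 0.23012
Under exogeneity and monotonicity, PNS = p₁ − p₀.
PNS = 0.58999 − 0.23012 = 0.35987

PNS ≈ 0.360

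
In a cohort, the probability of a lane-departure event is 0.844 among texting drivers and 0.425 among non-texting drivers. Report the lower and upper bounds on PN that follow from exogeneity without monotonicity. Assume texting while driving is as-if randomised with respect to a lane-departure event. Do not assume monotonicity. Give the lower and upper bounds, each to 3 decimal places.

0.496 ≤ PN ≤ 0.681

Let p₁ = 0.844, p₀ = 0.425.
Under exogeneity alone the bounds on PN are max{0,(p₁−p₀)/p₁} ≤ PN ≤ min{1,(1−p₀)/p₁}.
  lower = (p₁ − p₀)/p₁ = 0.419 / 0.844 ≈ 0.4964
  upper = min{1, (1 − p₀)/p₁} = 0.575 / 0.844 ≈ 0.6813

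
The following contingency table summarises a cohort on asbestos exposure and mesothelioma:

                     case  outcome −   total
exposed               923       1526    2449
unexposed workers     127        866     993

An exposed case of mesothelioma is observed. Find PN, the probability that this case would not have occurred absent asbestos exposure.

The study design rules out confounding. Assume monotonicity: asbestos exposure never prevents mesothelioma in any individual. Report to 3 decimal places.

PN ≈ 0.661

p₁ = P(outcome | exposed) = 923/2449 = 0.37689
p₀ = P(outcome | unexposed) = 127/993 = 0.1279
Under exogeneity and monotonicity, PN = (p₁ − p₀) / p₁.
PN = (0.37689 − 0.1279) / 0.37689 = 0.24899 / 0.37689 ≈ 0.6607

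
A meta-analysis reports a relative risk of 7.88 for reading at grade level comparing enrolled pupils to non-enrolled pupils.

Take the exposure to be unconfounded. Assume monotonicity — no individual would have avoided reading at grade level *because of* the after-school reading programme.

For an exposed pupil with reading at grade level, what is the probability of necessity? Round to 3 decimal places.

Under exogeneity and monotonicity, PN = (RR − 1) / RR = 1 − 1/RR.
PN = (7.88 − 1) / 7.88 = 6.88 / 7.88 ≈ 0.8731

PN ≈ 0.873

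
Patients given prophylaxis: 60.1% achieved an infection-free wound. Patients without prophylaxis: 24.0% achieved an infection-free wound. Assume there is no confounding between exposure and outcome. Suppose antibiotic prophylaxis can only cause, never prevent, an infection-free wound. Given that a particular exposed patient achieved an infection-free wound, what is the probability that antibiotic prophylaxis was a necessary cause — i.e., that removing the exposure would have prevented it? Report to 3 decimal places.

p₁ = 0.601, p₀ = 0.24.
Under exogeneity and monotonicity, PN = (p₁ − p₀) / p₁.
PN = (0.601 − 0.24) / 0.601 = 0.361 / 0.601 ≈ 0.6007

PN ≈ 0.601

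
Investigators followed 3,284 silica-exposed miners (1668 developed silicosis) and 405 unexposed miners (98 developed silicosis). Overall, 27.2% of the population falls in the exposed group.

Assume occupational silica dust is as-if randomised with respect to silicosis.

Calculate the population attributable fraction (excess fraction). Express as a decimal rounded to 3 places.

p₁ = P(outcome | exposed) = 1668/3284 = 0.50792
p₀ = P(outcome | unexposed) = 98/405 = 0.24198
Overall risk P(Y=1) = π·p₁ + (1−π)·p₀ = 0.272×0.50792 + 0.728×0.24198 = 0.31431.
Under exogeneity, PAF = [P(Y=1) − p₀] / P(Y=1).
PAF = (0.31431 − 0.24198) / 0.31431 ≈ 0.2301

PAF ≈ 0.230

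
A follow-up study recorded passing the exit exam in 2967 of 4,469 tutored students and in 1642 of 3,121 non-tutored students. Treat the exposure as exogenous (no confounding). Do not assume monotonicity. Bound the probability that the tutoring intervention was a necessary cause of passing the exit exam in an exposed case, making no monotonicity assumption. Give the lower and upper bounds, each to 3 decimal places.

p₁ = P(outcome | exposed) = 2967/4469 = 0.66391
p₀ = P(outcome | unexposed) = 1642/3121 = 0.52611
Under exogeneity alone the bounds on PN are max{0,(p₁−p₀)/p₁} ≤ PN ≤ min{1,(1−p₀)/p₁}.
  lower = (p₁ − p₀)/p₁ = 0.13779 / 0.66391 ≈ 0.2075
  upper = min{1, (1 − p₀)/p₁} = 0.47389 / 0.66391 ≈ 0.7138

0.208 ≤ PN ≤ 0.714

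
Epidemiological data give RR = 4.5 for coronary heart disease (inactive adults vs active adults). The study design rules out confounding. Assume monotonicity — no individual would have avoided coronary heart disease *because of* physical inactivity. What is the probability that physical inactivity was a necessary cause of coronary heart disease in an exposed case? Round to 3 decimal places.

Under exogeneity and monotonicity, PN = (RR − 1) / RR = 1 − 1/RR.
PN = (4.5 − 1) / 4.5 = 3.5 / 4.5 ≈ 0.7778

PN ≈ 0.778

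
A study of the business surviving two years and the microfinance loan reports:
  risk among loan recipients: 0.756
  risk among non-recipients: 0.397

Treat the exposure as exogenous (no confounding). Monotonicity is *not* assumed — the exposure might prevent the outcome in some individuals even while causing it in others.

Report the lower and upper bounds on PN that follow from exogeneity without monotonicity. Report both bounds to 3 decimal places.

Let p₁ = 0.756, p₀ = 0.397.
Under exogeneity alone the bounds on PN are max{0,(p₁−p₀)/p₁} ≤ PN ≤ min{1,(1−p₀)/p₁}.
  lower = (p₁ − p₀)/p₁ = 0.359 / 0.756 ≈ 0.4749
  upper = min{1, (1 − p₀)/p₁} = 0.603 / 0.756 ≈ 0.7976

0.475 ≤ PN ≤ 0.798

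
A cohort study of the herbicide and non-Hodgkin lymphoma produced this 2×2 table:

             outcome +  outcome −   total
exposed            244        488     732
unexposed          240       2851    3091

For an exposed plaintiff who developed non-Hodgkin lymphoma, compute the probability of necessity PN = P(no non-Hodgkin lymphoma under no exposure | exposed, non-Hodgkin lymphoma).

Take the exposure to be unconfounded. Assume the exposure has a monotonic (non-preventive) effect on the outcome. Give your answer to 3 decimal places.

PN ≈ 0.767

p₁ = P(outcome | exposed) = 244/732 = 0.33333
p₀ = P(outcome | unexposed) = 240/3091 = 0.077645
Under exogeneity and monotonicity, PN = (p₁ − p₀) / p₁.
PN = (0.33333 − 0.077645) / 0.33333 = 0.25569 / 0.33333 ≈ 0.7671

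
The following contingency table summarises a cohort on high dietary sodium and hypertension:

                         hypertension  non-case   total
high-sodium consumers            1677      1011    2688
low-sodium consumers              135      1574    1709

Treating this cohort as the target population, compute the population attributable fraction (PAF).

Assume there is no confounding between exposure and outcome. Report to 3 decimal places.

PAF ≈ 0.808

p₁ = P(outcome | exposed) = 1677/2688 = 0.62388
p₀ = P(outcome | unexposed) = 135/1709 = 0.078994
Exposure prevalence π = 2688/4397 = 0.61133; overall risk P(Y=1) = 0.4121.
Under exogeneity, PAF = [P(Y=1) − p₀]/P(Y=1).
PAF = (0.4121 − 0.078994) / 0.4121 ≈ 0.8083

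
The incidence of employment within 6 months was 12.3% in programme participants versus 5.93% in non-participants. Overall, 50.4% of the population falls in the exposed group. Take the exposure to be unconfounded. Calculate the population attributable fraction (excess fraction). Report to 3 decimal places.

p₁ = 0.123, p₀ = 0.0593.
Overall risk P(Y=1) = π·p₁ + (1−π)·p₀ = 0.504×0.123 + 0.496×0.0593 = 0.091405.
Under exogeneity, PAF = [P(Y=1) − p₀] / P(Y=1).
PAF = (0.091405 − 0.0593) / 0.091405 ≈ 0.3512

PAF ≈ 0.351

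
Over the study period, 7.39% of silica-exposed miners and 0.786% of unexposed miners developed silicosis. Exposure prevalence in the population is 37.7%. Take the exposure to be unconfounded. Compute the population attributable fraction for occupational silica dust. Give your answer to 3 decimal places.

PAF ≈ 0.760

p₁ = 0.0739, p₀ = 0.00786.
Overall risk P(Y=1) = π·p₁ + (1−π)·p₀ = 0.377×0.0739 + 0.623×0.00786 = 0.032757.
Under exogeneity, PAF = [P(Y=1) − p₀] / P(Y=1).
PAF = (0.032757 − 0.00786) / 0.032757 ≈ 0.7601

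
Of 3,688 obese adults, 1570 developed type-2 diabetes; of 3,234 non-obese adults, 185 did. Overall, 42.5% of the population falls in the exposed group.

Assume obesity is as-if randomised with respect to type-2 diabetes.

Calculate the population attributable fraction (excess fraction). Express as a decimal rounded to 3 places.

PAF ≈ 0.732

p₁ = P(outcome | exposed) = 1570/3688 = 0.4257
p₀ = P(outcome | unexposed) = 185/3234 = 0.057205
Overall risk P(Y=1) = π·p₁ + (1−π)·p₀ = 0.425×0.4257 + 0.575×0.057205 = 0.21382.
Under exogeneity, PAF = [P(Y=1) − p₀] / P(Y=1).
PAF = (0.21382 − 0.057205) / 0.21382 ≈ 0.7325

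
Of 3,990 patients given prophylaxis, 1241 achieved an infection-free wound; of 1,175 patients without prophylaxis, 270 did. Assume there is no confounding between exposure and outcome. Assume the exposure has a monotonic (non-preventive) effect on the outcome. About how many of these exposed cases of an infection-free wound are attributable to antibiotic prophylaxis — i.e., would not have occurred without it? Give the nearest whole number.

about 324 cases

p₁ = P(outcome | exposed) = 1241/3990 = 0.31103
p₀ = P(outcome | unexposed) = 270/1175 = 0.22979
PN = (p₁ − p₀)/p₁ = (0.31103 − 0.22979) / 0.31103 ≈ 0.26120.
Attributable cases ≈ PN × (exposed cases) = 0.26120 × 1241 ≈ 324.15.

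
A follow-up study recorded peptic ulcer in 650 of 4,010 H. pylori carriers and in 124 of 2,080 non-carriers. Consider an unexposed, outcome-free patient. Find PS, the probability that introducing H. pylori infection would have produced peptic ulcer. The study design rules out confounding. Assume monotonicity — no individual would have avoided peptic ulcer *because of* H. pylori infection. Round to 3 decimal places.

p₁ = P(outcome | exposed) = 650/4010 = 0.16209
p₀ = P(outcome | unexposed) = 124/2080 = 0.059615
Under exogeneity and monotonicity, PS = (p₁ − p₀) / (1 − p₀).
PS = (0.16209 − 0.059615) / (1 − 0.059615) = 0.10248 / 0.94038 ≈ 0.1090

PS ≈ 0.109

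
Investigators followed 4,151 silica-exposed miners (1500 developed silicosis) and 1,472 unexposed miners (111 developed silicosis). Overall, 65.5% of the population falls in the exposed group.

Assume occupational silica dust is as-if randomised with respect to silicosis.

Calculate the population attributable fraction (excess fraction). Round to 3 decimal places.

p₁ = P(outcome | exposed) = 1500/4151 = 0.36136
p₀ = P(outcome | unexposed) = 111/1472 = 0.075408
Overall risk P(Y=1) = π·p₁ + (1−π)·p₀ = 0.655×0.36136 + 0.345×0.075408 = 0.26271.
Under exogeneity, PAF = [P(Y=1) − p₀] / P(Y=1).
PAF = (0.26271 − 0.075408) / 0.26271 ≈ 0.7130

PAF ≈ 0.713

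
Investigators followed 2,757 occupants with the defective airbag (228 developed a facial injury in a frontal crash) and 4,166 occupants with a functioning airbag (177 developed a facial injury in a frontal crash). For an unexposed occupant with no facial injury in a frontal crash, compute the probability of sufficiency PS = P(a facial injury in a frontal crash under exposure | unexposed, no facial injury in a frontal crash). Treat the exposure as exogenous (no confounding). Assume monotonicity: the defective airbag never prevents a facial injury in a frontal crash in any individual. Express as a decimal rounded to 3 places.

PS ≈ 0.042

p₁ = P(outcome | exposed) = 228/2757 = 0.082699
p₀ = P(outcome | unexposed) = 177/4166 = 0.042487
Under exogeneity and monotonicity, PS = (p₁ − p₀) / (1 − p₀).
PS = (0.082699 − 0.042487) / (1 − 0.042487) = 0.040212 / 0.95751 ≈ 0.0420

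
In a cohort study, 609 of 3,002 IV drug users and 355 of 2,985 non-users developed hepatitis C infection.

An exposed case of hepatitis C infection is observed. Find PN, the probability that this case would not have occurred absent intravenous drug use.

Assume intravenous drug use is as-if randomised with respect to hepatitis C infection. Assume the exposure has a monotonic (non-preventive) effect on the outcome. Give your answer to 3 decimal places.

PN ≈ 0.414

p₁ = P(outcome | exposed) = 609/3002 = 0.20286
p₀ = P(outcome | unexposed) = 355/2985 = 0.11893
Under exogeneity and monotonicity, PN = (p₁ − p₀) / p₁.
PN = (0.20286 − 0.11893) / 0.20286 = 0.083937 / 0.20286 ≈ 0.4138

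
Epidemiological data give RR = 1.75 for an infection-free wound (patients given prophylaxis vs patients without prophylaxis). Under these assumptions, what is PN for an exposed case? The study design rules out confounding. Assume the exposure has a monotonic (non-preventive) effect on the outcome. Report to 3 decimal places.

PN ≈ 0.429

Under exogeneity and monotonicity, PN = (RR − 1) / RR = 1 − 1/RR.
PN = (1.75 − 1) / 1.75 = 0.75 / 1.75 ≈ 0.4286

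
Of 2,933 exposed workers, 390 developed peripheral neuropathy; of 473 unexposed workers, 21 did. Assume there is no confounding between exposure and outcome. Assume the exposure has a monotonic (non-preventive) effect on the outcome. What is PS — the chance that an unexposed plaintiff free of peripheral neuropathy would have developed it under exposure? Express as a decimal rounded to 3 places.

PS ≈ 0.093

p₁ = P(outcome | exposed) = 390/2933 = 0.13297
p₀ = P(outcome | unexposed) = 21/473 = 0.044397
Under exogeneity and monotonicity, PS = (p₁ − p₀) / (1 − p₀).
PS = (0.13297 − 0.044397) / (1 − 0.044397) = 0.088572 / 0.9556 ≈ 0.0927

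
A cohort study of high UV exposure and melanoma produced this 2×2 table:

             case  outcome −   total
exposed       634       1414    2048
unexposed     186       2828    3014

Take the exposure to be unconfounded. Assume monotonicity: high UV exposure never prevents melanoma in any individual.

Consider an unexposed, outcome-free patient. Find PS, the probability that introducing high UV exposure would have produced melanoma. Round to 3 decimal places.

PS ≈ 0.264

p₁ = P(outcome | exposed) = 634/2048 = 0.30957
p₀ = P(outcome | unexposed) = 186/3014 = 0.061712
Under exogeneity and monotonicity, PS = (p₁ − p₀) / (1 − p₀).
PS = (0.30957 − 0.061712) / (1 − 0.061712) = 0.24786 / 0.93829 ≈ 0.2642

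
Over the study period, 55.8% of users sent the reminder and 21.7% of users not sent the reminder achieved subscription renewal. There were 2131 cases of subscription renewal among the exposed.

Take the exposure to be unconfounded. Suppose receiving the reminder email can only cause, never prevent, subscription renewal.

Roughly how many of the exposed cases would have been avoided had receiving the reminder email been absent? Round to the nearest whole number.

p₁ = 0.558, p₀ = 0.217.
PN = (p₁ − p₀)/p₁ = (0.558 − 0.217) / 0.558 ≈ 0.61111.
Attributable cases ≈ PN × (exposed cases) = 0.61111 × 2131 ≈ 1302.28.

about 1302 cases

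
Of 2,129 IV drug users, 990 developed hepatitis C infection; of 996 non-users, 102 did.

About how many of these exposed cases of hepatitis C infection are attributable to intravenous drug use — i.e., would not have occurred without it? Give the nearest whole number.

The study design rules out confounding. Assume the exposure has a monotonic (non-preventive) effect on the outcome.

about 772 cases

p₁ = P(outcome | exposed) = 990/2129 = 0.46501
p₀ = P(outcome | unexposed) = 102/996 = 0.10241
PN = (p₁ − p₀)/p₁ = (0.46501 − 0.10241) / 0.46501 ≈ 0.77977.
Attributable cases ≈ PN × (exposed cases) = 0.77977 × 990 ≈ 771.97.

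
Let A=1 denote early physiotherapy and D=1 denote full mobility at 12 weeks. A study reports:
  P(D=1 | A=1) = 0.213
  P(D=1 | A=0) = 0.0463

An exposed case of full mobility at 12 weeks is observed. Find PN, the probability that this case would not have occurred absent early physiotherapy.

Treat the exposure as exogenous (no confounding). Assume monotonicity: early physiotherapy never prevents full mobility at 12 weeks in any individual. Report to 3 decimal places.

PN ≈ 0.783

Let p₁ = 0.213, p₀ = 0.0463.
Under exogeneity and monotonicity, PN = (p₁ − p₀) / p₁.
PN = (0.213 − 0.0463) / 0.213 = 0.1667 / 0.213 ≈ 0.7826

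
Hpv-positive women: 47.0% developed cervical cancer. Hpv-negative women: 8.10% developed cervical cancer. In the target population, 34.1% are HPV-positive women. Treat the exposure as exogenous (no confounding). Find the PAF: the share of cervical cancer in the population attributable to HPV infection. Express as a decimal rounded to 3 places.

PAF ≈ 0.621

p₁ = 0.47, p₀ = 0.081.
Overall risk P(Y=1) = π·p₁ + (1−π)·p₀ = 0.341×0.47 + 0.659×0.081 = 0.21365.
Under exogeneity, PAF = [P(Y=1) − p₀] / P(Y=1).
PAF = (0.21365 − 0.081) / 0.21365 ≈ 0.6209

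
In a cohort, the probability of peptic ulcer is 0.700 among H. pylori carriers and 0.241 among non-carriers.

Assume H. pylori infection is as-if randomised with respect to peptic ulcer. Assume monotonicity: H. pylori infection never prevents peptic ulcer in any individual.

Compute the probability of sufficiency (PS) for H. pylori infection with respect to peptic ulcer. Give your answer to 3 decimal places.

Let p₁ = 0.7, p₀ = 0.241.
Under exogeneity and monotonicity, PS = (p₁ − p₀) / (1 − p₀).
PS = (0.7 − 0.241) / (1 − 0.241) = 0.459 / 0.759 ≈ 0.6047

PS ≈ 0.605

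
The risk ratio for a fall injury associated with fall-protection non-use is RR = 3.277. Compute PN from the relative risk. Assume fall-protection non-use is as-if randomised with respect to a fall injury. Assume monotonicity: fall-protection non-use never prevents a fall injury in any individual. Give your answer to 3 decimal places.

PN ≈ 0.695

Under exogeneity and monotonicity, PN = (RR − 1) / RR = 1 − 1/RR.
PN = (3.277 − 1) / 3.277 = 2.277 / 3.277 ≈ 0.6948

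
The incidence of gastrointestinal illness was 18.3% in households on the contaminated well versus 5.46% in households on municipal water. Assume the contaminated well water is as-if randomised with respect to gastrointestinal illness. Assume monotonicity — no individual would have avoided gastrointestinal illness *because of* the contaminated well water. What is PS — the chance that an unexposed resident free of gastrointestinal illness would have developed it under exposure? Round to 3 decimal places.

PS ≈ 0.136

p₁ = 0.183, p₀ = 0.0546.
Under exogeneity and monotonicity, PS = (p₁ − p₀) / (1 − p₀).
PS = (0.183 − 0.0546) / (1 − 0.0546) = 0.1284 / 0.9454 ≈ 0.1358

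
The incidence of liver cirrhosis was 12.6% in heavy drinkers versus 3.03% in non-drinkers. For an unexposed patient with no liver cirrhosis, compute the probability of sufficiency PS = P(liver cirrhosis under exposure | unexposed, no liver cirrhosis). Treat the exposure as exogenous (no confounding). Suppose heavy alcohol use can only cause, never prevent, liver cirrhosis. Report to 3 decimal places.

p₁ = 0.126, p₀ = 0.0303.
Under exogeneity and monotonicity, PS = (p₁ − p₀) / (1 − p₀).
PS = (0.126 − 0.0303) / (1 − 0.0303) = 0.0957 / 0.9697 ≈ 0.0987

PS ≈ 0.099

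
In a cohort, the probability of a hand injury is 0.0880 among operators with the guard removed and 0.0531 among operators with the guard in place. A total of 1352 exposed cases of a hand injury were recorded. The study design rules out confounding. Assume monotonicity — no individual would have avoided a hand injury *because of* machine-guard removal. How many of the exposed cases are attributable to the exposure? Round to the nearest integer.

about 536 cases

Let p₁ = 0.088, p₀ = 0.0531.
PN = (p₁ − p₀)/p₁ = (0.088 − 0.0531) / 0.088 ≈ 0.39659.
Attributable cases ≈ PN × (exposed cases) = 0.39659 × 1352 ≈ 536.19.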